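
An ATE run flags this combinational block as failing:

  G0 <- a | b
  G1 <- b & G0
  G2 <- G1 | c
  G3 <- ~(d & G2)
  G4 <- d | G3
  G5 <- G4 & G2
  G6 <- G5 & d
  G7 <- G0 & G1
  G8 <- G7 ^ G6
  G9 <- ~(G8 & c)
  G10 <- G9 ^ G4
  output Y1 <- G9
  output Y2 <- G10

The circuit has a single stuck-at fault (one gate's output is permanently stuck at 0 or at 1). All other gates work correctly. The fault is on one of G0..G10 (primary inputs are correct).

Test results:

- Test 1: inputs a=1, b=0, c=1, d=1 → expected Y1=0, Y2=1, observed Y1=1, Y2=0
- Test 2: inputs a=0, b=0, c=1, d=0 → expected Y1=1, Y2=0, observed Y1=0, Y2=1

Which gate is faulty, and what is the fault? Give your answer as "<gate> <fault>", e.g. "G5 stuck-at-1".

Fault-free values for test 1 (a=1, b=0, c=1, d=1): G0=1, G1=0, G2=1, G3=0, G4=1, G5=1, G6=1, G7=0, G8=1, G9=0, G10=1, giving Y1=0, Y2=1. Observed Y1=1, Y2=0.
Test 1: faults giving observed Y1=1, Y2=0 are {G1 stuck-at-1, G2 stuck-at-0, G5 stuck-at-0, G6 stuck-at-0, G7 stuck-at-1, G8 stuck-at-0, G9 stuck-at-1}.
Test 2 (a=0, b=0, c=1, d=0): fault-free G0=0, G1=0, G2=1, G3=1, G4=1, G5=1, G6=0, G7=0, G8=0, G9=1, G10=0 → Y1=1, Y2=0; observed Y1=0, Y2=1. Eliminates G1 stuck-at-1, G2 stuck-at-0, G5 stuck-at-0, G6 stuck-at-0, G8 stuck-at-0, G9 stuck-at-1.
Only G7 stuck-at-1 is consistent with every test.

G7 stuck-at-1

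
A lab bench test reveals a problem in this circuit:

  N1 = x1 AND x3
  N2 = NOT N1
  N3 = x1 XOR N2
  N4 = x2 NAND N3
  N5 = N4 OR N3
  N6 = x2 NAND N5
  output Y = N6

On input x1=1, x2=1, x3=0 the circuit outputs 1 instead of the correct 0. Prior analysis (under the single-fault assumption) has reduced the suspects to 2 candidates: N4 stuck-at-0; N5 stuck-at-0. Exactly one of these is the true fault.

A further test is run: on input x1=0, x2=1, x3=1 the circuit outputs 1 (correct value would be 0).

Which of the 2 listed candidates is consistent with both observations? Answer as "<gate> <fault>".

N5 stuck-at-0

Evaluate each candidate on input x1=0, x2=1, x3=1:
  N4 stuck-at-0: N1=0, N2=1, N3=1, N4=0 [stuck-at-0], N5=1, N6=0 → 0 — eliminated
  N5 stuck-at-0: N1=0, N2=1, N3=1, N4=0, N5=0 [stuck-at-0], N6=1 → 1 — matches
Only N5 stuck-at-0 reproduces the observed 1.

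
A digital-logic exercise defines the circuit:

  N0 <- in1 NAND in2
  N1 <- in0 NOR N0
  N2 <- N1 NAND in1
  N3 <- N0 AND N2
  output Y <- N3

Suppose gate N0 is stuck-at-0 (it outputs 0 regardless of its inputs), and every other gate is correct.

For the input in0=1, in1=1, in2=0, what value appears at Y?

Propagate with N0 forced: N0=0 [stuck-at-0], N1=0, N2=1, N3=0.
So Y = 0. (Without the fault it would be 1.)

0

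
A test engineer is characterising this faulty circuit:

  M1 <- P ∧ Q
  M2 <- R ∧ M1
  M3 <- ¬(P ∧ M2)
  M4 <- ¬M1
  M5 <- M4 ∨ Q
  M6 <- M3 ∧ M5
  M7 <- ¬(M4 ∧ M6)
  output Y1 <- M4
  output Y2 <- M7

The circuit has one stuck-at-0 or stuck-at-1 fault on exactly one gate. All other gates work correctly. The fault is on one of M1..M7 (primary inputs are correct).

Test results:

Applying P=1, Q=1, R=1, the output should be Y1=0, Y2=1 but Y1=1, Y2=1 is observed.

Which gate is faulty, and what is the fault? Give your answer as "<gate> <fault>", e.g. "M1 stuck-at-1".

Fault-free values for test 1 (P=1, Q=1, R=1): M1=1, M2=1, M3=0, M4=0, M5=1, M6=0, M7=1, giving Y1=0, Y2=1. Observed Y1=1, Y2=1.
Test 1: faults giving observed Y1=1, Y2=1 are {M4 stuck-at-1}.
Only M4 stuck-at-1 is consistent with every test.

M4 stuck-at-1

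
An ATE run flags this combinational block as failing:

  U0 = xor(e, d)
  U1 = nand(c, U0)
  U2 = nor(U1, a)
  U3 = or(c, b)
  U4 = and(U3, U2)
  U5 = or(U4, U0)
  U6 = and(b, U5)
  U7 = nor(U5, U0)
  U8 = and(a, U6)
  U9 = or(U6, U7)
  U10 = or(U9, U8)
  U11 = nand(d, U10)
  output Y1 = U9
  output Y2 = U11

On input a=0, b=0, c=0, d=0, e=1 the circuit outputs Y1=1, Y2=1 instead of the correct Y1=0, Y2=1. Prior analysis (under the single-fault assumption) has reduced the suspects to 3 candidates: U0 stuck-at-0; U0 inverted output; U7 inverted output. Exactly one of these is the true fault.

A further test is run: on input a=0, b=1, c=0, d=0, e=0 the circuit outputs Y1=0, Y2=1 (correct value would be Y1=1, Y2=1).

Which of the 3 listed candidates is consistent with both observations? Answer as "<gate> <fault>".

Evaluate each candidate on input a=0, b=1, c=0, d=0, e=0:
  U0 stuck-at-0: U0=0 [stuck-at-0], U1=1, U2=0, U3=1, U4=0, U5=0, U6=0, U7=1, U8=0, U9=1, U10=1, U11=1 → Y1=1, Y2=1 — eliminated
  U0 inverted output: U0=1 [inverted output], U1=1, U2=0, U3=1, U4=0, U5=1, U6=1, U7=0, U8=0, U9=1, U10=1, U11=1 → Y1=1, Y2=1 — eliminated
  U7 inverted output: U0=0, U1=1, U2=0, U3=1, U4=0, U5=0, U6=0, U7=0 [inverted output], U8=0, U9=0, U10=0, U11=1 → Y1=0, Y2=1 — matches
Only U7 inverted output reproduces the observed Y1=0, Y2=1.

U7 inverted output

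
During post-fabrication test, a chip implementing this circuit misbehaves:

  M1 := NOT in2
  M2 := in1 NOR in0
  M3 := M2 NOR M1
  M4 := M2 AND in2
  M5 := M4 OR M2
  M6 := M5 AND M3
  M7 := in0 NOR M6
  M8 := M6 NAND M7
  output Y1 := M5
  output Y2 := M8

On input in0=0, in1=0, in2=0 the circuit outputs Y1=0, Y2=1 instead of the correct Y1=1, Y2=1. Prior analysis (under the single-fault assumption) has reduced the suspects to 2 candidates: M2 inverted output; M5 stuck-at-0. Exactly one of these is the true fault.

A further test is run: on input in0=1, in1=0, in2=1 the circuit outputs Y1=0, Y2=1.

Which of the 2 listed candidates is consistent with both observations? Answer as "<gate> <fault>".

Evaluate each candidate on input in0=1, in1=0, in2=1:
  M2 inverted output: M1=0, M2=1 [inverted output], M3=0, M4=1, M5=1, M6=0, M7=0, M8=1 → Y1=1, Y2=1 — eliminated
  M5 stuck-at-0: M1=0, M2=0, M3=1, M4=0, M5=0 [stuck-at-0], M6=0, M7=0, M8=1 → Y1=0, Y2=1 — matches
Only M5 stuck-at-0 reproduces the observed Y1=0, Y2=1.

M5 stuck-at-0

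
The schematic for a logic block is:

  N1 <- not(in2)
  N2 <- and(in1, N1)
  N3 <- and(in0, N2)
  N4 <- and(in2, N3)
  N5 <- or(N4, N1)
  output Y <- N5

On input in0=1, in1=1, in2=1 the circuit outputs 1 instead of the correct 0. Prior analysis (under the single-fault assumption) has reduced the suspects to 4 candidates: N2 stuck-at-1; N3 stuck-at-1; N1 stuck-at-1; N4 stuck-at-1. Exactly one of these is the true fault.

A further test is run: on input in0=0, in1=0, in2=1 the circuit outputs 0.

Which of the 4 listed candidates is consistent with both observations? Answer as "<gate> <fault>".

N2 stuck-at-1

Evaluate each candidate on input in0=0, in1=0, in2=1:
  N2 stuck-at-1: N1=0, N2=1 [stuck-at-1], N3=0, N4=0, N5=0 → 0 — matches
  N3 stuck-at-1: N1=0, N2=0, N3=1 [stuck-at-1], N4=1, N5=1 → 1 — eliminated
  N1 stuck-at-1: N1=1 [stuck-at-1], N2=0, N3=0, N4=0, N5=1 → 1 — eliminated
  N4 stuck-at-1: N1=0, N2=0, N3=0, N4=1 [stuck-at-1], N5=1 → 1 — eliminated
Only N2 stuck-at-1 reproduces the observed 0.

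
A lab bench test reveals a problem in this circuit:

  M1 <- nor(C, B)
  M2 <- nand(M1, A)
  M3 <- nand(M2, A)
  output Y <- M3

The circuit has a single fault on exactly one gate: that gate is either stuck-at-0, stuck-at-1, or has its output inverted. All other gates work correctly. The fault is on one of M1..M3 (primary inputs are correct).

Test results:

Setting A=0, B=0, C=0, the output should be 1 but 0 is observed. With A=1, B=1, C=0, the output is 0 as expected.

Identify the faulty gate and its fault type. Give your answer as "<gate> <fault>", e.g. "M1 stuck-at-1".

M3 stuck-at-0

Fault-free values for test 1 (A=0, B=0, C=0): M1=1, M2=1, M3=1, giving Y=1. Observed 0.
Test 1: faults giving observed 0 are {M3 stuck-at-0, M3 inverted output}.
Test 2 (A=1, B=1, C=0): fault-free M1=0, M2=1, M3=0 → 0; observed 0. Eliminates M3 inverted output.
Only M3 stuck-at-0 is consistent with every test.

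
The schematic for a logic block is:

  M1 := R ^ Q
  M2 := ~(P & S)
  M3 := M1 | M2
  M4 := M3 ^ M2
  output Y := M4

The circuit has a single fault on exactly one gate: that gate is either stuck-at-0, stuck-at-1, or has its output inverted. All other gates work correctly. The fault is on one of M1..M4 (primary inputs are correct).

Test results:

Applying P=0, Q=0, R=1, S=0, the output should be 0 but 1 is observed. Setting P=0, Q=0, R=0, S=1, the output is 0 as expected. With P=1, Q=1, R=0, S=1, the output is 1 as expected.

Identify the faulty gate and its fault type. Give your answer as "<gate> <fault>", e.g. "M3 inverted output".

Fault-free values for test 1 (P=0, Q=0, R=1, S=0): M1=1, M2=1, M3=1, M4=0, giving Y=0. Observed 1.
Test 1: faults giving observed 1 are {M2 stuck-at-0, M2 inverted output, M3 stuck-at-0, M3 inverted output, M4 stuck-at-1, M4 inverted output}.
Test 2 (P=0, Q=0, R=0, S=1): fault-free M1=0, M2=1, M3=1, M4=0 → 0; observed 0. Eliminates M3 stuck-at-0, M3 inverted output, M4 stuck-at-1, M4 inverted output.
Test 3 (P=1, Q=1, R=0, S=1): fault-free M1=1, M2=0, M3=1, M4=1 → 1; observed 1. Eliminates M2 inverted output.
Only M2 stuck-at-0 is consistent with every test.

M2 stuck-at-0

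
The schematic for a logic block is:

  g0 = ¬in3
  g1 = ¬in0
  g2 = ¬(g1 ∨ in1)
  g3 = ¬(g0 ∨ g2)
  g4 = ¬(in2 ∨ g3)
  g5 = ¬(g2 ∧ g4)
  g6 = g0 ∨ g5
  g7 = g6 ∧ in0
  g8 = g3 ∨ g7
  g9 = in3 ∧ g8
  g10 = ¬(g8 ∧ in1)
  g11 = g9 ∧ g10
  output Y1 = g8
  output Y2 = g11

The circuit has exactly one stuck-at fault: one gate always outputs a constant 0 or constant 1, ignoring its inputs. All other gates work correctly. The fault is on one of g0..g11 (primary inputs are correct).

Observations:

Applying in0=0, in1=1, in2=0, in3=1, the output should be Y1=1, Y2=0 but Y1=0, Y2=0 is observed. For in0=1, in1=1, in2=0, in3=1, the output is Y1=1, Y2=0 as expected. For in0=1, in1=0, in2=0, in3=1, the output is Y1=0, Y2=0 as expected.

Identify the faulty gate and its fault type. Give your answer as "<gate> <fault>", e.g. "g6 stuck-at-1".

g3 stuck-at-0

Fault-free values for test 1 (in0=0, in1=1, in2=0, in3=1): g0=0, g1=1, g2=0, g3=1, g4=0, g5=1, g6=1, g7=0, g8=1, g9=1, g10=0, g11=0, giving Y1=1, Y2=0. Observed Y1=0, Y2=0.
Test 1: faults giving observed Y1=0, Y2=0 are {g0 stuck-at-1, g2 stuck-at-1, g3 stuck-at-0, g8 stuck-at-0}.
Test 2 (in0=1, in1=1, in2=0, in3=1): fault-free g0=0, g1=0, g2=0, g3=1, g4=0, g5=1, g6=1, g7=1, g8=1, g9=1, g10=0, g11=0 → Y1=1, Y2=0; observed Y1=1, Y2=0. Eliminates g2 stuck-at-1, g8 stuck-at-0.
Test 3 (in0=1, in1=0, in2=0, in3=1): fault-free g0=0, g1=0, g2=1, g3=0, g4=1, g5=0, g6=0, g7=0, g8=0, g9=0, g10=1, g11=0 → Y1=0, Y2=0; observed Y1=0, Y2=0. Eliminates g0 stuck-at-1.
Only g3 stuck-at-0 is consistent with every test.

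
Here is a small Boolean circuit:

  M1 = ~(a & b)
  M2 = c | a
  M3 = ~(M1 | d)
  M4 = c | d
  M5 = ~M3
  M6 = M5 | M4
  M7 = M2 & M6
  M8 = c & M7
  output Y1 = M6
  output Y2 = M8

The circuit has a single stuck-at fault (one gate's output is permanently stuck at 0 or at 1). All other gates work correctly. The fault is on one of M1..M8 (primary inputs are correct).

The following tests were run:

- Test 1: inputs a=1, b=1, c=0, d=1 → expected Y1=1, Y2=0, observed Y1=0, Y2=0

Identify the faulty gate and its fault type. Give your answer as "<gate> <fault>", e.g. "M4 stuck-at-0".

M6 stuck-at-0

Fault-free values for test 1 (a=1, b=1, c=0, d=1): M1=0, M2=1, M3=0, M4=1, M5=1, M6=1, M7=1, M8=0, giving Y1=1, Y2=0. Observed Y1=0, Y2=0.
Test 1: faults giving observed Y1=0, Y2=0 are {M6 stuck-at-0}.
Only M6 stuck-at-0 is consistent with every test.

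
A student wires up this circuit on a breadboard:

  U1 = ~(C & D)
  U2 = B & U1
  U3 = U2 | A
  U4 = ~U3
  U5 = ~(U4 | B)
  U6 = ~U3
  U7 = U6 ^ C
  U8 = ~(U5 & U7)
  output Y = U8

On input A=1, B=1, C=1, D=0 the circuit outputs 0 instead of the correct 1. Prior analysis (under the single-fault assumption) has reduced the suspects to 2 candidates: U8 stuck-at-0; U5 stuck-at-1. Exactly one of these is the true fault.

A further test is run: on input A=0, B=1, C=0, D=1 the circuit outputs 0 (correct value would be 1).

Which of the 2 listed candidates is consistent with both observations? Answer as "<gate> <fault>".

Evaluate each candidate on input A=0, B=1, C=0, D=1:
  U8 stuck-at-0: U1=1, U2=1, U3=1, U4=0, U5=0, U6=0, U7=0, U8=0 [stuck-at-0] → 0 — matches
  U5 stuck-at-1: U1=1, U2=1, U3=1, U4=0, U5=1 [stuck-at-1], U6=0, U7=0, U8=1 → 1 — eliminated
Only U8 stuck-at-0 reproduces the observed 0.

U8 stuck-at-0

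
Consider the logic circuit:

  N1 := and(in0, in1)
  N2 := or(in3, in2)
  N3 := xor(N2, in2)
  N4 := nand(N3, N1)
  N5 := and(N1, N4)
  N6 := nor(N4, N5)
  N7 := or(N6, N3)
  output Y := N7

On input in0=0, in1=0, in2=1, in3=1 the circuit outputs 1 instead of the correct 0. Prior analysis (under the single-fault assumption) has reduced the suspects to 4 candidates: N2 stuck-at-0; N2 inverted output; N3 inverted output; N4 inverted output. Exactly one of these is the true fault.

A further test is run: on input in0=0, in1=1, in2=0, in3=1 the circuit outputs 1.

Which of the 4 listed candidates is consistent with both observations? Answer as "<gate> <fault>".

N4 inverted output

Evaluate each candidate on input in0=0, in1=1, in2=0, in3=1:
  N2 stuck-at-0: N1=0, N2=0 [stuck-at-0], N3=0, N4=1, N5=0, N6=0, N7=0 → 0 — eliminated
  N2 inverted output: N1=0, N2=0 [inverted output], N3=0, N4=1, N5=0, N6=0, N7=0 → 0 — eliminated
  N3 inverted output: N1=0, N2=1, N3=0 [inverted output], N4=1, N5=0, N6=0, N7=0 → 0 — eliminated
  N4 inverted output: N1=0, N2=1, N3=1, N4=0 [inverted output], N5=0, N6=1, N7=1 → 1 — matches
Only N4 inverted output reproduces the observed 1.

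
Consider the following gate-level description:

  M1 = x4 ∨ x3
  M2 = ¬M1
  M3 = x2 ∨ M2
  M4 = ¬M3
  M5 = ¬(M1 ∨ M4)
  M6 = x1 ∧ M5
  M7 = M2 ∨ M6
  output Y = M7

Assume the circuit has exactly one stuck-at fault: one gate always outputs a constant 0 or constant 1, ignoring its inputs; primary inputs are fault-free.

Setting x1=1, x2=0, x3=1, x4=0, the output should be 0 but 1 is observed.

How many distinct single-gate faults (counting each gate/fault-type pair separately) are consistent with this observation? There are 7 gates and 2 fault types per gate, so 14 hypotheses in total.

5

Fault-free: M1=1, M2=0, M3=0, M4=1, M5=0, M6=0, M7=0 → 0. Observed 1.
  M1 stuck-at-0: output 1 ✓
  M1 stuck-at-1: output 0 ✗
  M2 stuck-at-0: output 0 ✗
  M2 stuck-at-1: output 1 ✓
  M3 stuck-at-0: output 0 ✗
  M3 stuck-at-1: output 0 ✗
  M4 stuck-at-0: output 0 ✗
  M4 stuck-at-1: output 0 ✗
  M5 stuck-at-0: output 0 ✗
  M5 stuck-at-1: output 1 ✓
  M6 stuck-at-0: output 0 ✗
  M6 stuck-at-1: output 1 ✓
  M7 stuck-at-0: output 0 ✗
  M7 stuck-at-1: output 1 ✓
Consistent faults: {M1 stuck-at-0, M2 stuck-at-1, M5 stuck-at-1, M6 stuck-at-1, M7 stuck-at-1} — 5 in all.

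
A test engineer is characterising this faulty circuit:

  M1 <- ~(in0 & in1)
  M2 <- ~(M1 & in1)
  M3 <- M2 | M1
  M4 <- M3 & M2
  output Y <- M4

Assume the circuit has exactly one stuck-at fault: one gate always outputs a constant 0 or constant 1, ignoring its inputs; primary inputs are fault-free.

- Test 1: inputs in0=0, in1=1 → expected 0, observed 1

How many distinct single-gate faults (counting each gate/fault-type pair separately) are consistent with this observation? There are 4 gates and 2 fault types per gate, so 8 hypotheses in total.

3

Fault-free: M1=1, M2=0, M3=1, M4=0 → 0. Observed 1.
  M1 stuck-at-0: output 1 ✓
  M1 stuck-at-1: output 0 ✗
  M2 stuck-at-0: output 0 ✗
  M2 stuck-at-1: output 1 ✓
  M3 stuck-at-0: output 0 ✗
  M3 stuck-at-1: output 0 ✗
  M4 stuck-at-0: output 0 ✗
  M4 stuck-at-1: output 1 ✓
Consistent faults: {M1 stuck-at-0, M2 stuck-at-1, M4 stuck-at-1} — 3 in all.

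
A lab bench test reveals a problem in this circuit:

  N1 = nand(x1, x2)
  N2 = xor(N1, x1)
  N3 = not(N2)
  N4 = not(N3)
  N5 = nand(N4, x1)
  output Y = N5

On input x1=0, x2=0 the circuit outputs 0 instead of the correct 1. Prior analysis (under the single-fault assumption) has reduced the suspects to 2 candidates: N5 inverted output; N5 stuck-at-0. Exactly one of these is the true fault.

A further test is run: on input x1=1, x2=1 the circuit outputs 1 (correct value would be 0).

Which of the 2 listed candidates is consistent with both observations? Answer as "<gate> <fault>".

Evaluate each candidate on input x1=1, x2=1:
  N5 inverted output: N1=0, N2=1, N3=0, N4=1, N5=1 [inverted output] → 1 — matches
  N5 stuck-at-0: N1=0, N2=1, N3=0, N4=1, N5=0 [stuck-at-0] → 0 — eliminated
Only N5 inverted output reproduces the observed 1.

N5 inverted output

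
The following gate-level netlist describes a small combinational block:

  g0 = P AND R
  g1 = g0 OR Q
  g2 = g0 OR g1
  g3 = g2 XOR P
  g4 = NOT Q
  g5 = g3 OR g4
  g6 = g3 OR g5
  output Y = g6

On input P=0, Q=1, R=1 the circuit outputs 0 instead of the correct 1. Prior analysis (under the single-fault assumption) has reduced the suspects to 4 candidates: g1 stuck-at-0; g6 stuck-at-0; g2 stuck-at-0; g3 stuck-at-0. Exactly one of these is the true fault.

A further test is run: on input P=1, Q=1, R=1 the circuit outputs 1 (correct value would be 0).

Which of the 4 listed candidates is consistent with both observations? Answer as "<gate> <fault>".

Evaluate each candidate on input P=1, Q=1, R=1:
  g1 stuck-at-0: g0=1, g1=0 [stuck-at-0], g2=1, g3=0, g4=0, g5=0, g6=0 → 0 — eliminated
  g6 stuck-at-0: g0=1, g1=1, g2=1, g3=0, g4=0, g5=0, g6=0 [stuck-at-0] → 0 — eliminated
  g2 stuck-at-0: g0=1, g1=1, g2=0 [stuck-at-0], g3=1, g4=0, g5=1, g6=1 → 1 — matches
  g3 stuck-at-0: g0=1, g1=1, g2=1, g3=0 [stuck-at-0], g4=0, g5=0, g6=0 → 0 — eliminated
Only g2 stuck-at-0 reproduces the observed 1.

g2 stuck-at-0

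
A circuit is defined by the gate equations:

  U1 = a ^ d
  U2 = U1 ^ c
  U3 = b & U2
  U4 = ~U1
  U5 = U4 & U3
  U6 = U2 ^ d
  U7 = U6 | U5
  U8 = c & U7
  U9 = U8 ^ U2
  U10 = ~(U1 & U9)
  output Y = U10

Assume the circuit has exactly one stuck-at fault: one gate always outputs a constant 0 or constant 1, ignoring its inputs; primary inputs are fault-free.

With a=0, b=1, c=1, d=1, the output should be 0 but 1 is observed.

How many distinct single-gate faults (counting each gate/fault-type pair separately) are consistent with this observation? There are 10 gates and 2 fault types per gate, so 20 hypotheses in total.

Fault-free: U1=1, U2=0, U3=0, U4=0, U5=0, U6=1, U7=1, U8=1, U9=1, U10=0 → 0. Observed 1.
  U1: stuck-at-0 ✓; others ✗
  U2: none of the 2 fault types match ✗
  U3: none of the 2 fault types match ✗
  U4: none of the 2 fault types match ✗
  U5: none of the 2 fault types match ✗
  U6: stuck-at-0 ✓; others ✗
  U7: stuck-at-0 ✓; others ✗
  U8: stuck-at-0 ✓; others ✗
  U9: stuck-at-0 ✓; others ✗
  U10: stuck-at-1 ✓; others ✗
Consistent faults: {U1 stuck-at-0, U6 stuck-at-0, U7 stuck-at-0, U8 stuck-at-0, U9 stuck-at-0, U10 stuck-at-1} — 6 in all.

6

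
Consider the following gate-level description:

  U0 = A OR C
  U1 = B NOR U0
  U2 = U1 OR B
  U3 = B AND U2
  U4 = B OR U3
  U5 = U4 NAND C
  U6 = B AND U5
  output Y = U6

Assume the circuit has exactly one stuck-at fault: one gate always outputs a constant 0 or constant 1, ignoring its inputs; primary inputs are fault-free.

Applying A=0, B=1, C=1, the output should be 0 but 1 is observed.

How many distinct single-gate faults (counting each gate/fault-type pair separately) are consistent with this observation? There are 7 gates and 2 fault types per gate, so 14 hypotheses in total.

3

Fault-free: U0=1, U1=0, U2=1, U3=1, U4=1, U5=0, U6=0 → 0. Observed 1.
  U0 stuck-at-0: output 0 ✗
  U0 stuck-at-1: output 0 ✗
  U1 stuck-at-0: output 0 ✗
  U1 stuck-at-1: output 0 ✗
  U2 stuck-at-0: output 0 ✗
  U2 stuck-at-1: output 0 ✗
  U3 stuck-at-0: output 0 ✗
  U3 stuck-at-1: output 0 ✗
  U4 stuck-at-0: output 1 ✓
  U4 stuck-at-1: output 0 ✗
  U5 stuck-at-0: output 0 ✗
  U5 stuck-at-1: output 1 ✓
  U6 stuck-at-0: output 0 ✗
  U6 stuck-at-1: output 1 ✓
Consistent faults: {U4 stuck-at-0, U5 stuck-at-1, U6 stuck-at-1} — 3 in all.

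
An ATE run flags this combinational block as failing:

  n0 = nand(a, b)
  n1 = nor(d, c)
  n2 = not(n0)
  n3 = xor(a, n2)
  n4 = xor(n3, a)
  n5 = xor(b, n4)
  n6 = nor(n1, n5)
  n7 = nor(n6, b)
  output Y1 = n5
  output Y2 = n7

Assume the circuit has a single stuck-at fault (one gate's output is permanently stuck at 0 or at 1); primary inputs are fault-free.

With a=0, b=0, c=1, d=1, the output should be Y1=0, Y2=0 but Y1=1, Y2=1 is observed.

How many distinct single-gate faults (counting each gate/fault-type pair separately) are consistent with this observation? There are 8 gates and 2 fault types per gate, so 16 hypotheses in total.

5

Fault-free: n0=1, n1=0, n2=0, n3=0, n4=0, n5=0, n6=1, n7=0 → Y1=0, Y2=0. Observed Y1=1, Y2=1.
  n0: stuck-at-0 ✓; others ✗
  n1: none of the 2 fault types match ✗
  n2: stuck-at-1 ✓; others ✗
  n3: stuck-at-1 ✓; others ✗
  n4: stuck-at-1 ✓; others ✗
  n5: stuck-at-1 ✓; others ✗
  n6: none of the 2 fault types match ✗
  n7: none of the 2 fault types match ✗
Consistent faults: {n0 stuck-at-0, n2 stuck-at-1, n3 stuck-at-1, n4 stuck-at-1, n5 stuck-at-1} — 5 in all.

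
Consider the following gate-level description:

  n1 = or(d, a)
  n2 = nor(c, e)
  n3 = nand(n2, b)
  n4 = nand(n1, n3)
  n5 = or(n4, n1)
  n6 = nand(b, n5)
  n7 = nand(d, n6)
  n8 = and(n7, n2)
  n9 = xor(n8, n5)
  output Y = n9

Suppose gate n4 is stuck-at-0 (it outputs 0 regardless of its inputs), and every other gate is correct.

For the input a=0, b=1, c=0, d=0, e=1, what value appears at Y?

Propagate with n4 forced: n1=0, n2=0, n3=1, n4=0 [stuck-at-0], n5=0, n6=1, n7=1, n8=0, n9=0.
So Y = 0. (Without the fault it would be 1.)

0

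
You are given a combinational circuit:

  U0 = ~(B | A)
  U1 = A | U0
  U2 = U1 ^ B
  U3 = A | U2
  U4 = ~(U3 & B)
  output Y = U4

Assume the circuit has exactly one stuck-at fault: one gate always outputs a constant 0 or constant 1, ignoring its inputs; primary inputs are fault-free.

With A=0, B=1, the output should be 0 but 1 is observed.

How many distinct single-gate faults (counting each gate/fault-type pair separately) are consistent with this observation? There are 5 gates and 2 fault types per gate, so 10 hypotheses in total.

5

Fault-free: U0=0, U1=0, U2=1, U3=1, U4=0 → 0. Observed 1.
  U0 stuck-at-0: output 0 ✗
  U0 stuck-at-1: output 1 ✓
  U1 stuck-at-0: output 0 ✗
  U1 stuck-at-1: output 1 ✓
  U2 stuck-at-0: output 1 ✓
  U2 stuck-at-1: output 0 ✗
  U3 stuck-at-0: output 1 ✓
  U3 stuck-at-1: output 0 ✗
  U4 stuck-at-0: output 0 ✗
  U4 stuck-at-1: output 1 ✓
Consistent faults: {U0 stuck-at-1, U1 stuck-at-1, U2 stuck-at-0, U3 stuck-at-0, U4 stuck-at-1} — 5 in all.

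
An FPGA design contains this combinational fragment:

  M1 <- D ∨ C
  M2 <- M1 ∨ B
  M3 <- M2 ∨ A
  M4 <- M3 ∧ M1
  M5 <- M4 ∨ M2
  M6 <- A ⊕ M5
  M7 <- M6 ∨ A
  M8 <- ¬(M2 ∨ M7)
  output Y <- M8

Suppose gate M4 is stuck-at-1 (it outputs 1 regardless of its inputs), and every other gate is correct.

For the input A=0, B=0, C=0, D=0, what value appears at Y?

0

Propagate with M4 forced: M1=0, M2=0, M3=0, M4=1 [stuck-at-1], M5=1, M6=1, M7=1, M8=0.
So Y = 0. (Without the fault it would be 1.)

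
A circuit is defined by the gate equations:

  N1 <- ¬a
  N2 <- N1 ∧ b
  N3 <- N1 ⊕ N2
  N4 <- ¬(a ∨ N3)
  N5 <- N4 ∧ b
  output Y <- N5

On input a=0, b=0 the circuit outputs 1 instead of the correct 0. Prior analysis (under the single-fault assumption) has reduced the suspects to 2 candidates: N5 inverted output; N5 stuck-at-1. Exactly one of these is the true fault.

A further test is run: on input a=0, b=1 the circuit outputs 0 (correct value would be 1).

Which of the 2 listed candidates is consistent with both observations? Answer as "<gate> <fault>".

Evaluate each candidate on input a=0, b=1:
  N5 inverted output: N1=1, N2=1, N3=0, N4=1, N5=0 [inverted output] → 0 — matches
  N5 stuck-at-1: N1=1, N2=1, N3=0, N4=1, N5=1 [stuck-at-1] → 1 — eliminated
Only N5 inverted output reproduces the observed 0.

N5 inverted output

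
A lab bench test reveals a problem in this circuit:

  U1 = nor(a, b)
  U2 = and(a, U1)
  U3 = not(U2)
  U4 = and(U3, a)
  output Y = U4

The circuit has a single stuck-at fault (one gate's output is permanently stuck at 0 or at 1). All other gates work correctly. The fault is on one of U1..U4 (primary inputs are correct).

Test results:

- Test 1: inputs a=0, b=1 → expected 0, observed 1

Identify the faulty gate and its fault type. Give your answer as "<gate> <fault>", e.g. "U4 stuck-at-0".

U4 stuck-at-1

Fault-free values for test 1 (a=0, b=1): U1=0, U2=0, U3=1, U4=0, giving Y=0. Observed 1.
Test 1: faults giving observed 1 are {U4 stuck-at-1}.
Only U4 stuck-at-1 is consistent with every test.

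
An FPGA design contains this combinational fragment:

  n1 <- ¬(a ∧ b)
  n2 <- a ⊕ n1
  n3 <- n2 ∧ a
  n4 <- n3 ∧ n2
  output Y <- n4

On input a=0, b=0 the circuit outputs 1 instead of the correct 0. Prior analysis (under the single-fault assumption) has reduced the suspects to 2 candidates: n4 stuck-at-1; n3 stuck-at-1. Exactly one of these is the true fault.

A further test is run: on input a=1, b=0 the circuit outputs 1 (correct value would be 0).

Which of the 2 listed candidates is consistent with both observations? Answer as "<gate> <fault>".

Evaluate each candidate on input a=1, b=0:
  n4 stuck-at-1: n1=1, n2=0, n3=0, n4=1 [stuck-at-1] → 1 — matches
  n3 stuck-at-1: n1=1, n2=0, n3=1 [stuck-at-1], n4=0 → 0 — eliminated
Only n4 stuck-at-1 reproduces the observed 1.

n4 stuck-at-1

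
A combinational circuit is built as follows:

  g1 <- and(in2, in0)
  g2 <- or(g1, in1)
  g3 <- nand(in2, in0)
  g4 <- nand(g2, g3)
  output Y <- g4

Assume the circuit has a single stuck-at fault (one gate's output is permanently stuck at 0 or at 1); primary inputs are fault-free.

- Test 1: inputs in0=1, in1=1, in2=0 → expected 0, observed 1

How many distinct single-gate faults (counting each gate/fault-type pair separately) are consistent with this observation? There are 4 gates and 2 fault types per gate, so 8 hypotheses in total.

3

Fault-free: g1=0, g2=1, g3=1, g4=0 → 0. Observed 1.
  g1 stuck-at-0: output 0 ✗
  g1 stuck-at-1: output 0 ✗
  g2 stuck-at-0: output 1 ✓
  g2 stuck-at-1: output 0 ✗
  g3 stuck-at-0: output 1 ✓
  g3 stuck-at-1: output 0 ✗
  g4 stuck-at-0: output 0 ✗
  g4 stuck-at-1: output 1 ✓
Consistent faults: {g2 stuck-at-0, g3 stuck-at-0, g4 stuck-at-1} — 3 in all.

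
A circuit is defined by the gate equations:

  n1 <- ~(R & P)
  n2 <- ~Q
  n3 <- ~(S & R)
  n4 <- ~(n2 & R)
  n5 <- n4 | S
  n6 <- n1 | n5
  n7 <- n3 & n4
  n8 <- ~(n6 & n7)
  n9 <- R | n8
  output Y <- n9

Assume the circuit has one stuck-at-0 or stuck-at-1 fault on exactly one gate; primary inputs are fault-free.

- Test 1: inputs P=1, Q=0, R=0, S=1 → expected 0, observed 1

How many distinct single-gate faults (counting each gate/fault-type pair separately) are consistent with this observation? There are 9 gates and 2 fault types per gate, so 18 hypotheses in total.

Fault-free: n1=1, n2=1, n3=1, n4=1, n5=1, n6=1, n7=1, n8=0, n9=0 → 0. Observed 1.
  n1: none of the 2 fault types match ✗
  n2: none of the 2 fault types match ✗
  n3: stuck-at-0 ✓; others ✗
  n4: stuck-at-0 ✓; others ✗
  n5: none of the 2 fault types match ✗
  n6: stuck-at-0 ✓; others ✗
  n7: stuck-at-0 ✓; others ✗
  n8: stuck-at-1 ✓; others ✗
  n9: stuck-at-1 ✓; others ✗
Consistent faults: {n3 stuck-at-0, n4 stuck-at-0, n6 stuck-at-0, n7 stuck-at-0, n8 stuck-at-1, n9 stuck-at-1} — 6 in all.

6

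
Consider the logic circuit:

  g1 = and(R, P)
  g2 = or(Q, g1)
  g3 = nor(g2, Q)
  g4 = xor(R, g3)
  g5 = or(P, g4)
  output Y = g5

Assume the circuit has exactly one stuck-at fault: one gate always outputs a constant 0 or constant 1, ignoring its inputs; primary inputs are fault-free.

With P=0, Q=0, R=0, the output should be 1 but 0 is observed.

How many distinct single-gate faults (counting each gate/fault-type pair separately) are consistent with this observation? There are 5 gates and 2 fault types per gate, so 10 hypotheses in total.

Fault-free: g1=0, g2=0, g3=1, g4=1, g5=1 → 1. Observed 0.
  g1 stuck-at-0: output 1 ✗
  g1 stuck-at-1: output 0 ✓
  g2 stuck-at-0: output 1 ✗
  g2 stuck-at-1: output 0 ✓
  g3 stuck-at-0: output 0 ✓
  g3 stuck-at-1: output 1 ✗
  g4 stuck-at-0: output 0 ✓
  g4 stuck-at-1: output 1 ✗
  g5 stuck-at-0: output 0 ✓
  g5 stuck-at-1: output 1 ✗
Consistent faults: {g1 stuck-at-1, g2 stuck-at-1, g3 stuck-at-0, g4 stuck-at-0, g5 stuck-at-0} — 5 in all.

5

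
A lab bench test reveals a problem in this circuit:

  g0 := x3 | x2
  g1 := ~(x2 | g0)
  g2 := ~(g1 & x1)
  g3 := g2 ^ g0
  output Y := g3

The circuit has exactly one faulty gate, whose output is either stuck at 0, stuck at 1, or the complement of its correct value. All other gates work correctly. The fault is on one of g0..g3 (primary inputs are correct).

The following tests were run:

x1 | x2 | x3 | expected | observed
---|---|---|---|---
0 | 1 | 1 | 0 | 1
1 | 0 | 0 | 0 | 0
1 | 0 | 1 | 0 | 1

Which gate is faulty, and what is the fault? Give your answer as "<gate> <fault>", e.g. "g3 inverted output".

g2 stuck-at-0

Fault-free values for test 1 (x1=0, x2=1, x3=1): g0=1, g1=0, g2=1, g3=0, giving Y=0. Observed 1.
Test 1: faults giving observed 1 are {g0 stuck-at-0, g0 inverted output, g2 stuck-at-0, g2 inverted output, g3 stuck-at-1, g3 inverted output}.
Test 2 (x1=1, x2=0, x3=0): fault-free g0=0, g1=1, g2=0, g3=0 → 0; observed 0. Eliminates g2 inverted output, g3 stuck-at-1, g3 inverted output.
Test 3 (x1=1, x2=0, x3=1): fault-free g0=1, g1=0, g2=1, g3=0 → 0; observed 1. Eliminates g0 stuck-at-0, g0 inverted output.
Only g2 stuck-at-0 is consistent with every test.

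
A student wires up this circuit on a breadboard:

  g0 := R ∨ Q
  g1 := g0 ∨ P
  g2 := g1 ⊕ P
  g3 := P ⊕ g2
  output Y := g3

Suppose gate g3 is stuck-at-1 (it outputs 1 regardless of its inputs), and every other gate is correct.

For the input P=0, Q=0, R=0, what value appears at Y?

Propagate with g3 forced: g0=0, g1=0, g2=0, g3=1 [stuck-at-1].
So Y = 1. (Without the fault it would be 0.)

1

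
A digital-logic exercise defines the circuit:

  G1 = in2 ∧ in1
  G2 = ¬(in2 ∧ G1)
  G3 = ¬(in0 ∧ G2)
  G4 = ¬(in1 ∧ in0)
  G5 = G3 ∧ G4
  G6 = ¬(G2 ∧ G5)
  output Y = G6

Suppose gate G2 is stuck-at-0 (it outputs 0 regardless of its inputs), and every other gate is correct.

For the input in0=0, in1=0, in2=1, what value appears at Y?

1

Propagate with G2 forced: G1=0, G2=0 [stuck-at-0], G3=1, G4=1, G5=1, G6=1.
So Y = 1. (Without the fault it would be 0.)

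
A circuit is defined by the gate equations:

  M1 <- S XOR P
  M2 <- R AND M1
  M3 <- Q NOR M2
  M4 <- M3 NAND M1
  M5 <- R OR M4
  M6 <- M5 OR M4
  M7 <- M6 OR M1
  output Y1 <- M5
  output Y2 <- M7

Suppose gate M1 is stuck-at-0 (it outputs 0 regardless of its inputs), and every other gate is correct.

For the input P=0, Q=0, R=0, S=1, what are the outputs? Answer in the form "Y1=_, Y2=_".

Propagate with M1 forced: M1=0 [stuck-at-0], M2=0, M3=1, M4=1, M5=1, M6=1, M7=1.
So the outputs are Y1=1, Y2=1. (Without the fault they would be Y1=0, Y2=1.)

Y1=1, Y2=1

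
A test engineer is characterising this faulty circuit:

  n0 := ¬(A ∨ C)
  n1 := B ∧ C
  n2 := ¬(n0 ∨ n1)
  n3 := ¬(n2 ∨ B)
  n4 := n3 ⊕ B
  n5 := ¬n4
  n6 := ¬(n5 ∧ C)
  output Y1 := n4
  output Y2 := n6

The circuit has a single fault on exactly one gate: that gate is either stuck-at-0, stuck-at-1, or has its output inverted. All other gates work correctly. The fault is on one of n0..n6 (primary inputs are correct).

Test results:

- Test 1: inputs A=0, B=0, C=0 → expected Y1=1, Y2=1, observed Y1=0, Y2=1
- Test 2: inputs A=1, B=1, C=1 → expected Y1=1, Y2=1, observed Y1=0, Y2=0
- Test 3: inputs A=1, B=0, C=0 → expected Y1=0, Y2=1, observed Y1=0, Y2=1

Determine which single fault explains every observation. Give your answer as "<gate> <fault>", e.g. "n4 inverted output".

Fault-free values for test 1 (A=0, B=0, C=0): n0=1, n1=0, n2=0, n3=1, n4=1, n5=0, n6=1, giving Y1=1, Y2=1. Observed Y1=0, Y2=1.
Test 1: faults giving observed Y1=0, Y2=1 are {n0 stuck-at-0, n0 inverted output, n2 stuck-at-1, n2 inverted output, n3 stuck-at-0, n3 inverted output, n4 stuck-at-0, n4 inverted output}.
Test 2 (A=1, B=1, C=1): fault-free n0=0, n1=1, n2=0, n3=0, n4=1, n5=0, n6=1 → Y1=1, Y2=1; observed Y1=0, Y2=0. Eliminates n0 stuck-at-0, n0 inverted output, n2 stuck-at-1, n2 inverted output, n3 stuck-at-0.
Test 3 (A=1, B=0, C=0): fault-free n0=0, n1=0, n2=1, n3=0, n4=0, n5=1, n6=1 → Y1=0, Y2=1; observed Y1=0, Y2=1. Eliminates n3 inverted output, n4 inverted output.
Only n4 stuck-at-0 is consistent with every test.

n4 stuck-at-0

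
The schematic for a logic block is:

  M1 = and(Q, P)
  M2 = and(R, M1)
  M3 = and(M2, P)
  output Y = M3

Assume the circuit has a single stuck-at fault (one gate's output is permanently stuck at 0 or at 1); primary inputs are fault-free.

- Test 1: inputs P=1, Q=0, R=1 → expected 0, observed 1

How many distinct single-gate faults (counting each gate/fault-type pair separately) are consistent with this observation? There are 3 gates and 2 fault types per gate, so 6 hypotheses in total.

3

Fault-free: M1=0, M2=0, M3=0 → 0. Observed 1.
  M1 stuck-at-0: output 0 ✗
  M1 stuck-at-1: output 1 ✓
  M2 stuck-at-0: output 0 ✗
  M2 stuck-at-1: output 1 ✓
  M3 stuck-at-0: output 0 ✗
  M3 stuck-at-1: output 1 ✓
Consistent faults: {M1 stuck-at-1, M2 stuck-at-1, M3 stuck-at-1} — 3 in all.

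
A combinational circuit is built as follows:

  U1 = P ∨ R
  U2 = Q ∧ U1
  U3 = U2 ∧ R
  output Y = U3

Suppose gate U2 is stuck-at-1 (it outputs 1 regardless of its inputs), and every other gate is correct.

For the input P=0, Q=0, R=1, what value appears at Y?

1

Propagate with U2 forced: U1=1, U2=1 [stuck-at-1], U3=1.
So Y = 1. (Without the fault it would be 0.)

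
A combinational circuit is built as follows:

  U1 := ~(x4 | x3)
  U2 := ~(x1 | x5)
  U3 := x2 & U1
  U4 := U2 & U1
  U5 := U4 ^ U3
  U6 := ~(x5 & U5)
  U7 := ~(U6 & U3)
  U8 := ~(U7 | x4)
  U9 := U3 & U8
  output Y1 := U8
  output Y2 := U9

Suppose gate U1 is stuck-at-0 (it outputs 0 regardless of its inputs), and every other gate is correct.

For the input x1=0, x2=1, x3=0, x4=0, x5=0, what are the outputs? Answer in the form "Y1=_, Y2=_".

Propagate with U1 forced: U1=0 [stuck-at-0], U2=1, U3=0, U4=0, U5=0, U6=1, U7=1, U8=0, U9=0.
So the outputs are Y1=0, Y2=0. (Without the fault they would be Y1=1, Y2=1.)

Y1=0, Y2=0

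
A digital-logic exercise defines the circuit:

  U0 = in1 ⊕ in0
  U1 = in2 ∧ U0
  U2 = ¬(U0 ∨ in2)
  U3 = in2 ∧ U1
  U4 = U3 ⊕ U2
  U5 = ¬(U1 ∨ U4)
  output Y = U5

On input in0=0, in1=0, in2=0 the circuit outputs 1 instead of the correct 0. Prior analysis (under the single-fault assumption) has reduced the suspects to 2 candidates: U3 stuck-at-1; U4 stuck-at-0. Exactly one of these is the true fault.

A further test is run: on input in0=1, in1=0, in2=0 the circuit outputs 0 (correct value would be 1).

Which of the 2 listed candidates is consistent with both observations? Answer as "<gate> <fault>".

U3 stuck-at-1

Evaluate each candidate on input in0=1, in1=0, in2=0:
  U3 stuck-at-1: U0=1, U1=0, U2=0, U3=1 [stuck-at-1], U4=1, U5=0 → 0 — matches
  U4 stuck-at-0: U0=1, U1=0, U2=0, U3=0, U4=0 [stuck-at-0], U5=1 → 1 — eliminated
Only U3 stuck-at-1 reproduces the observed 0.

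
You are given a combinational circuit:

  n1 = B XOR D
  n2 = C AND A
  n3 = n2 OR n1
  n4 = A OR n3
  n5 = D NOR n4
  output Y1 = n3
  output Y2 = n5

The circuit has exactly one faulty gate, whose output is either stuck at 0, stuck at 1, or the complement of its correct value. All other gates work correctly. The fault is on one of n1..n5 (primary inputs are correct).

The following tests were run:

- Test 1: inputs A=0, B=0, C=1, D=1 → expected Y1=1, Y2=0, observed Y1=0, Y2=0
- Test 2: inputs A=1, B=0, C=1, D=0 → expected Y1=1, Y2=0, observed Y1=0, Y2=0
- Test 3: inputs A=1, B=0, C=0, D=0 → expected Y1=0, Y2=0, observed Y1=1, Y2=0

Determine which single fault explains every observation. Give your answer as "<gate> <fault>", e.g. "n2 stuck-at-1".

n3 inverted output

Fault-free values for test 1 (A=0, B=0, C=1, D=1): n1=1, n2=0, n3=1, n4=1, n5=0, giving Y1=1, Y2=0. Observed Y1=0, Y2=0.
Test 1: faults giving observed Y1=0, Y2=0 are {n1 stuck-at-0, n1 inverted output, n3 stuck-at-0, n3 inverted output}.
Test 2 (A=1, B=0, C=1, D=0): fault-free n1=0, n2=1, n3=1, n4=1, n5=0 → Y1=1, Y2=0; observed Y1=0, Y2=0. Eliminates n1 stuck-at-0, n1 inverted output.
Test 3 (A=1, B=0, C=0, D=0): fault-free n1=0, n2=0, n3=0, n4=1, n5=0 → Y1=0, Y2=0; observed Y1=1, Y2=0. Eliminates n3 stuck-at-0.
Only n3 inverted output is consistent with every test.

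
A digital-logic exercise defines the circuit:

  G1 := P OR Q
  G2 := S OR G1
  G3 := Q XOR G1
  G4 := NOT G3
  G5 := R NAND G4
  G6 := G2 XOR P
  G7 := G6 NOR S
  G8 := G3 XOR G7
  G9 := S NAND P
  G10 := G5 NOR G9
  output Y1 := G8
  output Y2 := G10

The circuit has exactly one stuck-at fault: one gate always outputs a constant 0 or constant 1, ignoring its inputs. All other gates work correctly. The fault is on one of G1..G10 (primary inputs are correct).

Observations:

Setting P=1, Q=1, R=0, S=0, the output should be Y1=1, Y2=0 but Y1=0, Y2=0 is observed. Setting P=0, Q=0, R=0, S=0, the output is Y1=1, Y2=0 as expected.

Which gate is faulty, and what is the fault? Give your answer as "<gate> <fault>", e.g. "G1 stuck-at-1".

Fault-free values for test 1 (P=1, Q=1, R=0, S=0): G1=1, G2=1, G3=0, G4=1, G5=1, G6=0, G7=1, G8=1, G9=1, G10=0, giving Y1=1, Y2=0. Observed Y1=0, Y2=0.
Test 1: faults giving observed Y1=0, Y2=0 are {G2 stuck-at-0, G3 stuck-at-1, G6 stuck-at-1, G7 stuck-at-0, G8 stuck-at-0}.
Test 2 (P=0, Q=0, R=0, S=0): fault-free G1=0, G2=0, G3=0, G4=1, G5=1, G6=0, G7=1, G8=1, G9=1, G10=0 → Y1=1, Y2=0; observed Y1=1, Y2=0. Eliminates G3 stuck-at-1, G6 stuck-at-1, G7 stuck-at-0, G8 stuck-at-0.
Only G2 stuck-at-0 is consistent with every test.

G2 stuck-at-0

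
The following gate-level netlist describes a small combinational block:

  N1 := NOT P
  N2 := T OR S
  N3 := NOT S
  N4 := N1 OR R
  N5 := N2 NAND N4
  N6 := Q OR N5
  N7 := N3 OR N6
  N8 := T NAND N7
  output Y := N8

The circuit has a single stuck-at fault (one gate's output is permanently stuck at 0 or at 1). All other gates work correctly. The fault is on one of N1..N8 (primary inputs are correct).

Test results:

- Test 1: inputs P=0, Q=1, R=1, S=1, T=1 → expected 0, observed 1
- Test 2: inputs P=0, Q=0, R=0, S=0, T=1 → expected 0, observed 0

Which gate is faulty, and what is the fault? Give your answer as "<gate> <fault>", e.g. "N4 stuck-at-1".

N6 stuck-at-0

Fault-free values for test 1 (P=0, Q=1, R=1, S=1, T=1): N1=1, N2=1, N3=0, N4=1, N5=0, N6=1, N7=1, N8=0, giving Y=0. Observed 1.
Test 1: faults giving observed 1 are {N6 stuck-at-0, N7 stuck-at-0, N8 stuck-at-1}.
Test 2 (P=0, Q=0, R=0, S=0, T=1): fault-free N1=1, N2=1, N3=1, N4=1, N5=0, N6=0, N7=1, N8=0 → 0; observed 0. Eliminates N7 stuck-at-0, N8 stuck-at-1.
Only N6 stuck-at-0 is consistent with every test.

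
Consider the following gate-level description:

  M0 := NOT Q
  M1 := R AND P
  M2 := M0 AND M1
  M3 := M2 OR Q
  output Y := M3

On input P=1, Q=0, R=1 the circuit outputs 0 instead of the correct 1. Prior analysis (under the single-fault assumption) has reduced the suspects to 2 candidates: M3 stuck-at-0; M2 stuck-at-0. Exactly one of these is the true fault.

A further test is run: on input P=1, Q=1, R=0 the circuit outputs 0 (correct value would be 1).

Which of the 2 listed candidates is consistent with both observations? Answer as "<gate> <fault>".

M3 stuck-at-0

Evaluate each candidate on input P=1, Q=1, R=0:
  M3 stuck-at-0: M0=0, M1=0, M2=0, M3=0 [stuck-at-0] → 0 — matches
  M2 stuck-at-0: M0=0, M1=0, M2=0 [stuck-at-0], M3=1 → 1 — eliminated
Only M3 stuck-at-0 reproduces the observed 0.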